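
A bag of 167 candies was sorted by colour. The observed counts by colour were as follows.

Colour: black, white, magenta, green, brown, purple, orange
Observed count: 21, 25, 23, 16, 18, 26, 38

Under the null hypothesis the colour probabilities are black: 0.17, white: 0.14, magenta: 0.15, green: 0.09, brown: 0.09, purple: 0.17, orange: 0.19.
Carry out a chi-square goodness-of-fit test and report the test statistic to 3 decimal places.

Expected counts E_i = n·p_i: 167×0.17 = 28.39, 167×0.14 = 23.38, 167×0.15 = 25.05, 167×0.09 = 15.03, 167×0.09 = 15.03, 167×0.17 = 28.39, 167×0.19 = 31.73.
black: (21 − 28.39)²/28.39 = 54.6121/28.39 = 1.9236
white: (25 − 23.38)²/23.38 = 2.6244/23.38 = 0.1122
magenta: (23 − 25.05)²/25.05 = 4.2025/25.05 = 0.1678
green: (16 − 15.03)²/15.03 = 0.9409/15.03 = 0.0626
brown: (18 − 15.03)²/15.03 = 8.8209/15.03 = 0.5869
purple: (26 − 28.39)²/28.39 = 5.7121/28.39 = 0.2012
orange: (38 − 31.73)²/31.73 = 39.3129/31.73 = 1.2390
Sum = 4.293

4.293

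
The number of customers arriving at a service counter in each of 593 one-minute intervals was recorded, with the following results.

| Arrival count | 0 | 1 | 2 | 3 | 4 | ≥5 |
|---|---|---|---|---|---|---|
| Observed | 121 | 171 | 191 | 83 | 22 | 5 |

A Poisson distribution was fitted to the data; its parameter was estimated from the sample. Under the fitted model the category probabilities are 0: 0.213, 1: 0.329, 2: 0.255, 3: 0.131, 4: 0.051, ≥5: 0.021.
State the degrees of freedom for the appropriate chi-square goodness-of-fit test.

There are k = 6 categories and 1 parameter estimated from the data, so df = 6 − 1 − 1 = 4.

4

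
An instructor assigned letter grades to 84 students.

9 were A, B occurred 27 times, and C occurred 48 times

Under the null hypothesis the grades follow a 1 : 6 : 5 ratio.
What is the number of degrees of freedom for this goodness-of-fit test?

There are k = 3 categories and no parameters were estimated from the data, so df = 3 − 1 = 2.

2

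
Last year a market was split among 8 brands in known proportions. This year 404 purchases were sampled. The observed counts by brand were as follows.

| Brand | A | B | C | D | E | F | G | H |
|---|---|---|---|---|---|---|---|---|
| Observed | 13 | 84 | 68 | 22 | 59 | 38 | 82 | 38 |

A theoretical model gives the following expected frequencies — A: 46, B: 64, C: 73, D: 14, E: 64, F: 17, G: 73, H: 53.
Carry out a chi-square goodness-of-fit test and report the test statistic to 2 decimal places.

66.52

cat         O        E   (O−E)²/E
A          13       46     23.674
B          84       64      6.250
C          68       73      0.342
D          22       14      4.571
E          59       64      0.391
F          38       17     25.941
G          82       73      1.110
H          38       53      4.245
Sum = 66.52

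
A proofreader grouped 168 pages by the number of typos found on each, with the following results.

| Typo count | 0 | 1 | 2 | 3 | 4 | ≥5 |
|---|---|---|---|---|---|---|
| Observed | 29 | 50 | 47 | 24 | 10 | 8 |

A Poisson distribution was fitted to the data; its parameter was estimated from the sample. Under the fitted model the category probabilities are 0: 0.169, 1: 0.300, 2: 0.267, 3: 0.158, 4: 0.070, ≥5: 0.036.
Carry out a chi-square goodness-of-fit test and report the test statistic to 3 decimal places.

Expected counts E_i = n·p_i: 168×0.169 = 28.392, 168×0.300 = 50.4, 168×0.267 = 44.856, 168×0.158 = 26.544, 168×0.070 = 11.76, 168×0.036 = 6.048.
χ² = (29−28.392)²/28.392 + (50−50.4)²/50.4 + (47−44.856)²/44.856 + (24−26.544)²/26.544 + (10−11.76)²/11.76 + (8−6.048)²/6.048
   = 0.0130 + 0.0032 + 0.1025 + 0.2438 + 0.2634 + 0.6300
Sum = 1.256

1.256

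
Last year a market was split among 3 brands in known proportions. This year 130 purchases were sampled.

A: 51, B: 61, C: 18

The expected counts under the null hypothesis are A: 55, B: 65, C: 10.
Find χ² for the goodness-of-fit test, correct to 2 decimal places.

A: (51 − 55)²/55 = 16/55 = 0.291
B: (61 − 65)²/65 = 16/65 = 0.246
C: (18 − 10)²/10 = 64/10 = 6.400
Sum = 6.94

6.94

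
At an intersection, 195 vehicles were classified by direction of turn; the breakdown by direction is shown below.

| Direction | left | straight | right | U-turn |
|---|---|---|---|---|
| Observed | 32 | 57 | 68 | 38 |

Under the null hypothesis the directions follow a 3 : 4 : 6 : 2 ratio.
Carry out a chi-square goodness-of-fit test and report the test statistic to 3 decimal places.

8.558

Ratio total = 15. Expected counts: 195×3/15 = 39, 195×4/15 = 52, 195×6/15 = 78, 195×2/15 = 26.
left: (32 − 39)²/39 = 49/39 = 1.2564
straight: (57 − 52)²/52 = 25/52 = 0.4808
right: (68 − 78)²/78 = 100/78 = 1.2821
U-turn: (38 − 26)²/26 = 144/26 = 5.5385
Sum = 8.558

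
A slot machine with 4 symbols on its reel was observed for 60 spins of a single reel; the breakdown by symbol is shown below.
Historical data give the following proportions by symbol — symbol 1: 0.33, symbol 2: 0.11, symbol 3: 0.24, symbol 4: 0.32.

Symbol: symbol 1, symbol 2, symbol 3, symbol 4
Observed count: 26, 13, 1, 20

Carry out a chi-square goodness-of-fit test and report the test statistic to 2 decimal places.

20.65

Expected counts E_i = n·p_i: 60×0.33 = 19.8, 60×0.11 = 6.6, 60×0.24 = 14.4, 60×0.32 = 19.2.
symbol 1: (26 − 19.8)²/19.8 = 38.44/19.8 = 1.941
symbol 2: (13 − 6.6)²/6.6 = 40.96/6.6 = 6.206
symbol 3: (1 − 14.4)²/14.4 = 179.56/14.4 = 12.469
symbol 4: (20 − 19.2)²/19.2 = 0.64/19.2 = 0.033
Sum = 20.65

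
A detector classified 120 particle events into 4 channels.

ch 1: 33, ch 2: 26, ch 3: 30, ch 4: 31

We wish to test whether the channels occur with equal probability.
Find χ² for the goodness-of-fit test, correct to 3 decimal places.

0.867

Expected count for each of the 4 categories: 120/4 = 30.
cat         O        E   (O−E)²/E
ch 1       33       30     0.3000
ch 2       26       30     0.5333
ch 3       30       30     0.0000
ch 4       31       30     0.0333
Sum = 0.867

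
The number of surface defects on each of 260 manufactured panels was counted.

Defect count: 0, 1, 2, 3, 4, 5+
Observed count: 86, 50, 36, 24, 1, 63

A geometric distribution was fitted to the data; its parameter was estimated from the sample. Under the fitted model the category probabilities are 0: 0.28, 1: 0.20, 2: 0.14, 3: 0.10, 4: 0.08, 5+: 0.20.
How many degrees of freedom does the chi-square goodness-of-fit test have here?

There are k = 6 categories and 1 parameter estimated from the data, so df = 6 − 1 − 1 = 4.

4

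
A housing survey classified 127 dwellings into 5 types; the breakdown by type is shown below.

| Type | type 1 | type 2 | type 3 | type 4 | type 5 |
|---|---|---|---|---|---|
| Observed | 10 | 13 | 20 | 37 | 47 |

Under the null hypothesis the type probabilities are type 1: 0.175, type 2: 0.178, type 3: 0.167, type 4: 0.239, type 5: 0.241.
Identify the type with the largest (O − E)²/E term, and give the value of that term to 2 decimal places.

Expected counts E_i = n·p_i: 127×0.175 = 22.225, 127×0.178 = 22.606, 127×0.167 = 21.209, 127×0.239 = 30.353, 127×0.241 = 30.607.
cat         O        E   (O−E)²/E
type 1     10   22.225      6.724
type 2     13   22.606      4.082
type 3     20   21.209      0.069
type 4     37   30.353      1.456
type 5     47   30.607      8.780
The largest term is for type 5: 8.78.

type 5, 8.78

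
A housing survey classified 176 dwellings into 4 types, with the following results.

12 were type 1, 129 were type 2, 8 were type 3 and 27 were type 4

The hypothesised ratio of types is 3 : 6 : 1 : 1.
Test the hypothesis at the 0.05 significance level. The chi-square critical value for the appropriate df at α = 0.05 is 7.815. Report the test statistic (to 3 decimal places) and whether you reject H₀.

Ratio total = 11. Expected counts: 176×3/11 = 48, 176×6/11 = 96, 176×1/11 = 16, 176×1/11 = 16.
cat         O        E   (O−E)²/E
type 1     12       48    27.0000
type 2    129       96    11.3438
type 3      8       16     4.0000
type 4     27       16     7.5625
Sum = 49.906
df = 3. Since 49.906 > 7.815, we reject H₀.

49.906; reject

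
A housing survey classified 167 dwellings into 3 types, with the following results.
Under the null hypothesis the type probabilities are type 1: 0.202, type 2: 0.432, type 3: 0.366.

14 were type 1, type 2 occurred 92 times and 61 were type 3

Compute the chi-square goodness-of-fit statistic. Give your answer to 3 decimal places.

17.009

Expected counts E_i = n·p_i: 167×0.202 = 33.734, 167×0.432 = 72.144, 167×0.366 = 61.122.
χ² = (14−33.734)²/33.734 + (92−72.144)²/72.144 + (61−61.122)²/61.122
   = 11.5442 + 5.4649 + 0.0002
Sum = 17.009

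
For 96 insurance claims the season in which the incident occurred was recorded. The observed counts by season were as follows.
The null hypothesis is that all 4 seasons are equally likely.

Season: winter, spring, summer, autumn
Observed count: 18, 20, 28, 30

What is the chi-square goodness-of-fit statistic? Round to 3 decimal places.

Under H₀ each category has probability 1/4, so each expected count is 96/4 = 24.
χ² = (18−24)²/24 + (20−24)²/24 + (28−24)²/24 + (30−24)²/24
   = 1.5000 + 0.6667 + 0.6667 + 1.5000
Sum = 4.333

4.333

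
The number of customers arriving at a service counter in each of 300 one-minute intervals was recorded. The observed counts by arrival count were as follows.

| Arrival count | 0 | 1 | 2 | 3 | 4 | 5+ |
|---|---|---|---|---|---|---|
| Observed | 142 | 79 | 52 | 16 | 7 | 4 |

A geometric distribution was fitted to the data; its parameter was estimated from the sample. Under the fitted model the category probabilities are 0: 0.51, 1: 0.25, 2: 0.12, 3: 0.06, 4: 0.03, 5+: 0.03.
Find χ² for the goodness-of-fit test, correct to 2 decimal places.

Expected counts E_i = n·p_i: 300×0.51 = 153, 300×0.25 = 75, 300×0.12 = 36, 300×0.06 = 18, 300×0.03 = 9, 300×0.03 = 9.
χ² = (142−153)²/153 + (79−75)²/75 + (52−36)²/36 + (16−18)²/18 + (7−9)²/9 + (4−9)²/9
   = 0.791 + 0.213 + 7.111 + 0.222 + 0.444 + 2.778
Sum = 11.56

11.56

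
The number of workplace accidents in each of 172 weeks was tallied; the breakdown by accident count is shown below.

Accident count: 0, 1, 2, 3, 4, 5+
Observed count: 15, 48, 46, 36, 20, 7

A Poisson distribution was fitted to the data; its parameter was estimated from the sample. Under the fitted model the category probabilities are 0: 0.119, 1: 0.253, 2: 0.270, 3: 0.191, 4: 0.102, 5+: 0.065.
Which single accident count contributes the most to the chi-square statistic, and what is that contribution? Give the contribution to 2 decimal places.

5+, 1.56

Expected counts E_i = n·p_i: 172×0.119 = 20.468, 172×0.253 = 43.516, 172×0.270 = 46.44, 172×0.191 = 32.852, 172×0.102 = 17.544, 172×0.065 = 11.18.
0: (15 − 20.468)²/20.468 = 29.899024/20.468 = 1.461
1: (48 − 43.516)²/43.516 = 20.106256/43.516 = 0.462
2: (46 − 46.44)²/46.44 = 0.1936/46.44 = 0.004
3: (36 − 32.852)²/32.852 = 9.909904/32.852 = 0.302
4: (20 − 17.544)²/17.544 = 6.031936/17.544 = 0.344
5+: (7 − 11.18)²/11.18 = 17.4724/11.18 = 1.563
The largest term is for 5+: 1.56.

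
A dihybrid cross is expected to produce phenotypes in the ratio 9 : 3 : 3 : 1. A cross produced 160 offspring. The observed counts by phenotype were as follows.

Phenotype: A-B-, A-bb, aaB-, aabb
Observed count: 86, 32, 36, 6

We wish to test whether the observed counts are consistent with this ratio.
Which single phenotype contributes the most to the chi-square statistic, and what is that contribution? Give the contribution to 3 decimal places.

Ratio total = 16. Expected counts: 160×9/16 = 90, 160×3/16 = 30, 160×3/16 = 30, 160×1/16 = 10.
χ² = (86−90)²/90 + (32−30)²/30 + (36−30)²/30 + (6−10)²/10
   = 0.1778 + 0.1333 + 1.2000 + 1.6000
The largest term is for aabb: 1.600.

aabb, 1.600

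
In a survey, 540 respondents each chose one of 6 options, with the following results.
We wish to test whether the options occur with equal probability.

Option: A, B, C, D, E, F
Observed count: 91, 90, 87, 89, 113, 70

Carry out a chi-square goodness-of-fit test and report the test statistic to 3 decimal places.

Under H₀ each category has probability 1/6, so each expected count is 540/6 = 90.
A: (91 − 90)²/90 = 1/90 = 0.0111
B: (90 − 90)²/90 = 0/90 = 0.0000
C: (87 − 90)²/90 = 9/90 = 0.1000
D: (89 − 90)²/90 = 1/90 = 0.0111
E: (113 − 90)²/90 = 529/90 = 5.8778
F: (70 − 90)²/90 = 400/90 = 4.4444
Sum = 10.444

10.444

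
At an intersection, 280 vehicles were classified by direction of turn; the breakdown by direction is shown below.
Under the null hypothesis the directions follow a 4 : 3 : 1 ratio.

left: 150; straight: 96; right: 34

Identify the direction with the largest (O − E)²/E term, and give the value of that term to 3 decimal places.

Ratio total = 8. Expected counts: 280×4/8 = 140, 280×3/8 = 105, 280×1/8 = 35.
cat           O        E   (O−E)²/E
left        150      140     0.7143
straight     96      105     0.7714
right        34       35     0.0286
The largest term is for straight: 0.771.

straight, 0.771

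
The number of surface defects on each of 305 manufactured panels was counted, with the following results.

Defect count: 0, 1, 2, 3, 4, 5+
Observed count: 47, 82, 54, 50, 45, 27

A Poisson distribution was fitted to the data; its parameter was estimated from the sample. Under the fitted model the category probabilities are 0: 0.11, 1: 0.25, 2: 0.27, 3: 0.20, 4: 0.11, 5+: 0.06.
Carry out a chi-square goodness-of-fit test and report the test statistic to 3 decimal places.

Expected counts E_i = n·p_i: 305×0.11 = 33.55, 305×0.25 = 76.25, 305×0.27 = 82.35, 305×0.20 = 61, 305×0.11 = 33.55, 305×0.06 = 18.3.
0: (47 − 33.55)²/33.55 = 180.9025/33.55 = 5.3920
1: (82 − 76.25)²/76.25 = 33.0625/76.25 = 0.4336
2: (54 − 82.35)²/82.35 = 803.7225/82.35 = 9.7598
3: (50 − 61)²/61 = 121/61 = 1.9836
4: (45 − 33.55)²/33.55 = 131.1025/33.55 = 3.9077
5+: (27 − 18.3)²/18.3 = 75.69/18.3 = 4.1361
Sum = 25.613

25.613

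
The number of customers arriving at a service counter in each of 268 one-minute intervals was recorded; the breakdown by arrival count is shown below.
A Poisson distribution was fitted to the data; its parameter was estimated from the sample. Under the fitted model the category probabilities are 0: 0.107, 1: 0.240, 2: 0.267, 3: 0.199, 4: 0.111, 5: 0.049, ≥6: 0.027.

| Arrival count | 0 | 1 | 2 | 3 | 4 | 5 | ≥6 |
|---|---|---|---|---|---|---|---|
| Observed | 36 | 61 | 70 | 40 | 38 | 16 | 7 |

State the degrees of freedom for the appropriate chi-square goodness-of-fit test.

There are k = 7 categories and 1 parameter estimated from the data, so df = 7 − 1 − 1 = 5.

5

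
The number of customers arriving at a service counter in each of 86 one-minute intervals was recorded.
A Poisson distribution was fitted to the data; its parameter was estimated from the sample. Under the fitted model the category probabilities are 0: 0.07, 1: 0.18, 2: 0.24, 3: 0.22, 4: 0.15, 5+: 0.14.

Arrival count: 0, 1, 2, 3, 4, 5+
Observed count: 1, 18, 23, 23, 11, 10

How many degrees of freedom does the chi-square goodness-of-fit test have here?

There are k = 6 categories and 1 parameter estimated from the data, so df = 6 − 1 − 1 = 4.

4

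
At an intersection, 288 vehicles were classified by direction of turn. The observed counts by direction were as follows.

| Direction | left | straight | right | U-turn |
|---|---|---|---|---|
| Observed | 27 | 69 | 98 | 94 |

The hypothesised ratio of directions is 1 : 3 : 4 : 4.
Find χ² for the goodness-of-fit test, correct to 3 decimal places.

Ratio total = 12. Expected counts: 288×1/12 = 24, 288×3/12 = 72, 288×4/12 = 96, 288×4/12 = 96.
cat           O        E   (O−E)²/E
left         27       24     0.3750
straight     69       72     0.1250
right        98       96     0.0417
U-turn       94       96     0.0417
Sum = 0.583

0.583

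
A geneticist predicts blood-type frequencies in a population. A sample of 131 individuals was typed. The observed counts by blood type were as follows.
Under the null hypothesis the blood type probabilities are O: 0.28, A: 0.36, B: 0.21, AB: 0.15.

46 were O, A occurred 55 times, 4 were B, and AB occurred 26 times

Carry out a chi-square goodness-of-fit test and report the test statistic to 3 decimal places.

Expected counts E_i = n·p_i: 131×0.28 = 36.68, 131×0.36 = 47.16, 131×0.21 = 27.51, 131×0.15 = 19.65.
cat         O        E   (O−E)²/E
O          46    36.68     2.3681
A          55    47.16     1.3033
B           4    27.51    20.0916
AB         26    19.65     2.0520
Sum = 25.815

25.815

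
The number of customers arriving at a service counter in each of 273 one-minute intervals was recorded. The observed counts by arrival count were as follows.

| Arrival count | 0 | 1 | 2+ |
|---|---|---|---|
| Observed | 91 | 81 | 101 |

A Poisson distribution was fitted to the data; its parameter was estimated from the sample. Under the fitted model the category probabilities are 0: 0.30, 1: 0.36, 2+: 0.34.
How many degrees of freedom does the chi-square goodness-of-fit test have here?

There are k = 3 categories and 1 parameter estimated from the data, so df = 3 − 1 − 1 = 1.

1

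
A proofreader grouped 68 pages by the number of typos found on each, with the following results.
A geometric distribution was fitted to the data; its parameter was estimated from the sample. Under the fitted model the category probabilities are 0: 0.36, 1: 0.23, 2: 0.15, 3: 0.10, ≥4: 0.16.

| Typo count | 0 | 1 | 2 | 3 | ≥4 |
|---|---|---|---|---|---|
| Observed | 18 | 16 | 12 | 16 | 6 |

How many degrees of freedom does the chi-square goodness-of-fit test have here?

3

There are k = 5 categories and 1 parameter estimated from the data, so df = 5 − 1 − 1 = 3.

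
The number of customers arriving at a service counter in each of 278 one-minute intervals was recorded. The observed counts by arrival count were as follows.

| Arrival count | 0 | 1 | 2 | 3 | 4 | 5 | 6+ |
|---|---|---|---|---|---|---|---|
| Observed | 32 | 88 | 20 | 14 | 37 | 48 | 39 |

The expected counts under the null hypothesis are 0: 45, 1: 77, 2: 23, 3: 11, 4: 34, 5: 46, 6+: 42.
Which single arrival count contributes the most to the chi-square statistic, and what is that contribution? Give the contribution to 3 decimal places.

cat         O        E   (O−E)²/E
0          32       45     3.7556
1          88       77     1.5714
2          20       23     0.3913
3          14       11     0.8182
4          37       34     0.2647
5          48       46     0.0870
6+         39       42     0.2143
The largest term is for 0: 3.756.

0, 3.756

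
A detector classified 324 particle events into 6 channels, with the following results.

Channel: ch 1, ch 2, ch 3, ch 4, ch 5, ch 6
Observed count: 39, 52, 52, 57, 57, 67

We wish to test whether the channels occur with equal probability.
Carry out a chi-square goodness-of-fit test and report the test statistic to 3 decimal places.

Under H₀ each category has probability 1/6, so each expected count is 324/6 = 54.
χ² = (39−54)²/54 + (52−54)²/54 + (52−54)²/54 + (57−54)²/54 + (57−54)²/54 + (67−54)²/54
   = 4.1667 + 0.0741 + 0.0741 + 0.1667 + 0.1667 + 3.1296
Sum = 7.778

7.778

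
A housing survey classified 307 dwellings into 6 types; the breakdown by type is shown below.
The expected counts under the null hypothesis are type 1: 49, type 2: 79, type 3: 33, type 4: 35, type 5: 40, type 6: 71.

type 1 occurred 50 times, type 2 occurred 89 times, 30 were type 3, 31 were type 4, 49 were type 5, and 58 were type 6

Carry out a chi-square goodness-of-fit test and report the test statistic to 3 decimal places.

type 1: (50 − 49)²/49 = 1/49 = 0.0204
type 2: (89 − 79)²/79 = 100/79 = 1.2658
type 3: (30 − 33)²/33 = 9/33 = 0.2727
type 4: (31 − 35)²/35 = 16/35 = 0.4571
type 5: (49 − 40)²/40 = 81/40 = 2.0250
type 6: (58 − 71)²/71 = 169/71 = 2.3803
Sum = 6.421

6.421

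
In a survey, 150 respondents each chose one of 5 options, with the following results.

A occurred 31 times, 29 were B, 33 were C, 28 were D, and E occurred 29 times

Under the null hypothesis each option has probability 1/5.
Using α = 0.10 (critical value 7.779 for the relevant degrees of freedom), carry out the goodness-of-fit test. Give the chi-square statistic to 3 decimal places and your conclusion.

0.533; do not reject

Under H₀ each category has probability 1/5, so each expected count is 150/5 = 30.
χ² = (31−30)²/30 + (29−30)²/30 + (33−30)²/30 + (28−30)²/30 + (29−30)²/30
   = 0.0333 + 0.0333 + 0.3000 + 0.1333 + 0.0333
Sum = 0.533
df = 4. Since 0.533 < 7.779, we do not reject H₀.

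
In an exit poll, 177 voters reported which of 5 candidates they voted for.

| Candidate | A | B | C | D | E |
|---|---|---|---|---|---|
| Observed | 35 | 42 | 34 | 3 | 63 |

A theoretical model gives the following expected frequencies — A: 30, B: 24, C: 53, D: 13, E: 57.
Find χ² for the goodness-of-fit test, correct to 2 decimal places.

A: (35 − 30)²/30 = 25/30 = 0.833
B: (42 − 24)²/24 = 324/24 = 13.500
C: (34 − 53)²/53 = 361/53 = 6.811
D: (3 − 13)²/13 = 100/13 = 7.692
E: (63 − 57)²/57 = 36/57 = 0.632
Sum = 29.47

29.47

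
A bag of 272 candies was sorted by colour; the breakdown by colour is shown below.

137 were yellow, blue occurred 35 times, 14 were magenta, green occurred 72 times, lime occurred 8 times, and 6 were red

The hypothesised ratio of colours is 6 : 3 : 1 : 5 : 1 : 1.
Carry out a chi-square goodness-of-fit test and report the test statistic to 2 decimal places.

32.33

Ratio total = 17. Expected counts: 272×6/17 = 96, 272×3/17 = 48, 272×1/17 = 16, 272×5/17 = 80, 272×1/17 = 16, 272×1/17 = 16.
yellow: (137 − 96)²/96 = 1681/96 = 17.510
blue: (35 − 48)²/48 = 169/48 = 3.521
magenta: (14 − 16)²/16 = 4/16 = 0.250
green: (72 − 80)²/80 = 64/80 = 0.800
lime: (8 − 16)²/16 = 64/16 = 4.000
red: (6 − 16)²/16 = 100/16 = 6.250
Sum = 32.33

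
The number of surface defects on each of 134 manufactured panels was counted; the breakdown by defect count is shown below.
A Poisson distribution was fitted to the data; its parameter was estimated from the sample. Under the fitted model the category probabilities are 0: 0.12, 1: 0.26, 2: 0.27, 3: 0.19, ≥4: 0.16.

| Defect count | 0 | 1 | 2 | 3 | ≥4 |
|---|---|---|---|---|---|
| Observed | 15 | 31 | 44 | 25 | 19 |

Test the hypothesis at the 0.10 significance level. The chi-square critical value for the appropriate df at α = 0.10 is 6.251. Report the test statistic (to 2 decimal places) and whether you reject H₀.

Expected counts E_i = n·p_i: 134×0.12 = 16.08, 134×0.26 = 34.84, 134×0.27 = 36.18, 134×0.19 = 25.46, 134×0.16 = 21.44.
0: (15 − 16.08)²/16.08 = 1.1664/16.08 = 0.073
1: (31 − 34.84)²/34.84 = 14.7456/34.84 = 0.423
2: (44 − 36.18)²/36.18 = 61.1524/36.18 = 1.690
3: (25 − 25.46)²/25.46 = 0.2116/25.46 = 0.008
≥4: (19 − 21.44)²/21.44 = 5.9536/21.44 = 0.278
Sum = 2.47
df = 3. Since 2.47 < 6.251, we do not reject H₀.

2.47; do not reject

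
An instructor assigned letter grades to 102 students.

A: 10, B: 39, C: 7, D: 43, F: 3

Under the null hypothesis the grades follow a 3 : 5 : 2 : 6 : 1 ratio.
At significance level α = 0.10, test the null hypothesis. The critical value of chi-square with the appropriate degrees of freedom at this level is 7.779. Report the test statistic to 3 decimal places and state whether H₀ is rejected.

Ratio total = 17. Expected counts: 102×3/17 = 18, 102×5/17 = 30, 102×2/17 = 12, 102×6/17 = 36, 102×1/17 = 6.
cat         O        E   (O−E)²/E
A          10       18     3.5556
B          39       30     2.7000
C           7       12     2.0833
D          43       36     1.3611
F           3        6     1.5000
Sum = 11.200
df = 4. Since 11.200 > 7.779, we reject H₀.

11.200; reject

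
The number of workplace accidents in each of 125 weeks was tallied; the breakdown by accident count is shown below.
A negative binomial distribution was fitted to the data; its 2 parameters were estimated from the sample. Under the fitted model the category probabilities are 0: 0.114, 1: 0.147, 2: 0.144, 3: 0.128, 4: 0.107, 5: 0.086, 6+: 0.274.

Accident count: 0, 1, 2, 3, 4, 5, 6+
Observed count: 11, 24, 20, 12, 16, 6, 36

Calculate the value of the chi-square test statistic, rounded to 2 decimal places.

6.39

Expected counts E_i = n·p_i: 125×0.114 = 14.25, 125×0.147 = 18.375, 125×0.144 = 18, 125×0.128 = 16, 125×0.107 = 13.375, 125×0.086 = 10.75, 125×0.274 = 34.25.
0: (11 − 14.25)²/14.25 = 10.5625/14.25 = 0.741
1: (24 − 18.375)²/18.375 = 31.640625/18.375 = 1.722
2: (20 − 18)²/18 = 4/18 = 0.222
3: (12 − 16)²/16 = 16/16 = 1.000
4: (16 − 13.375)²/13.375 = 6.890625/13.375 = 0.515
5: (6 − 10.75)²/10.75 = 22.5625/10.75 = 2.099
6+: (36 − 34.25)²/34.25 = 3.0625/34.25 = 0.089
Sum = 6.39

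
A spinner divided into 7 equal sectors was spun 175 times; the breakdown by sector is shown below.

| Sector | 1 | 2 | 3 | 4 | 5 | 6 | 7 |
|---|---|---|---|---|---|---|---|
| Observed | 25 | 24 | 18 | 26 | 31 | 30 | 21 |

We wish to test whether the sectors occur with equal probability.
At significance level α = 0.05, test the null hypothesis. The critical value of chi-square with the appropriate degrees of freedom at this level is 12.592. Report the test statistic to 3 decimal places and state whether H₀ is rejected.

Under H₀ each category has probability 1/7, so each expected count is 175/7 = 25.
cat         O        E   (O−E)²/E
1          25       25     0.0000
2          24       25     0.0400
3          18       25     1.9600
4          26       25     0.0400
5          31       25     1.4400
6          30       25     1.0000
7          21       25     0.6400
Sum = 5.120
df = 6. Since 5.120 < 12.592, we do not reject H₀.

5.120; do not reject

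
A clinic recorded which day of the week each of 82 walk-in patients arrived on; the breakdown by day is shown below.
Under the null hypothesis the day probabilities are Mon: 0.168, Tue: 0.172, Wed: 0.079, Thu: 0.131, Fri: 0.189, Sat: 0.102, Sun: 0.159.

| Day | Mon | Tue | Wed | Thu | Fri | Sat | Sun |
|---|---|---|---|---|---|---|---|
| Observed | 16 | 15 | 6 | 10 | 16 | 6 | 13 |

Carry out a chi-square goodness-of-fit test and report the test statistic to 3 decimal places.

Expected counts E_i = n·p_i: 82×0.168 = 13.776, 82×0.172 = 14.104, 82×0.079 = 6.478, 82×0.131 = 10.742, 82×0.189 = 15.498, 82×0.102 = 8.364, 82×0.159 = 13.038.
Mon: (16 − 13.776)²/13.776 = 4.946176/13.776 = 0.3590
Tue: (15 − 14.104)²/14.104 = 0.802816/14.104 = 0.0569
Wed: (6 − 6.478)²/6.478 = 0.228484/6.478 = 0.0353
Thu: (10 − 10.742)²/10.742 = 0.550564/10.742 = 0.0513
Fri: (16 − 15.498)²/15.498 = 0.252004/15.498 = 0.0163
Sat: (6 − 8.364)²/8.364 = 5.588496/8.364 = 0.6682
Sun: (13 − 13.038)²/13.038 = 0.001444/13.038 = 0.0001
Sum = 1.187

1.187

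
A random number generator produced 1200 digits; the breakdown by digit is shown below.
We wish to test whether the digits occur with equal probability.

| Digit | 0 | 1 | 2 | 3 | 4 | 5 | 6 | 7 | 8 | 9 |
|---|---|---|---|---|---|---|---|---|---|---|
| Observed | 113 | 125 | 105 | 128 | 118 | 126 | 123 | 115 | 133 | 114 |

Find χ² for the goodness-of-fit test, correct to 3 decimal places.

Expected count for each of the 10 categories: 1200/10 = 120.
χ² = (113−120)²/120 + (125−120)²/120 + (105−120)²/120 + (128−120)²/120 + (118−120)²/120 + (126−120)²/120 + (123−120)²/120 + (115−120)²/120 + (133−120)²/120 + (114−120)²/120
   = 0.4083 + 0.2083 + 1.8750 + 0.5333 + 0.0333 + 0.3000 + 0.0750 + 0.2083 + 1.4083 + 0.3000
Sum = 5.350

5.350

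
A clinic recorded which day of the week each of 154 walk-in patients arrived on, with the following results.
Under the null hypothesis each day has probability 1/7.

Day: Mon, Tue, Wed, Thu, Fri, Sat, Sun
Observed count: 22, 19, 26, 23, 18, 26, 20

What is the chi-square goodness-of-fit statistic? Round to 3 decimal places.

Expected count for each of the 7 categories: 154/7 = 22.
χ² = (22−22)²/22 + (19−22)²/22 + (26−22)²/22 + (23−22)²/22 + (18−22)²/22 + (26−22)²/22 + (20−22)²/22
   = 0.0000 + 0.4091 + 0.7273 + 0.0455 + 0.7273 + 0.7273 + 0.1818
Sum = 2.818

2.818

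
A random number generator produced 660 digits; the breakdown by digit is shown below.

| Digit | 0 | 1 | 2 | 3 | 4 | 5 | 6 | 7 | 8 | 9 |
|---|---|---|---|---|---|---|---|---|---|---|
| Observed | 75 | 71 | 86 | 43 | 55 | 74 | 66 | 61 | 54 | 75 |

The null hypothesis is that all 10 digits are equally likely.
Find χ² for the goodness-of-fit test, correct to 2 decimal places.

Expected count for each of the 10 categories: 660/10 = 66.
cat         O        E   (O−E)²/E
0          75       66      1.227
1          71       66      0.379
2          86       66      6.061
3          43       66      8.015
4          55       66      1.833
5          74       66      0.970
6          66       66      0.000
7          61       66      0.379
8          54       66      2.182
9          75       66      1.227
Sum = 22.27

22.27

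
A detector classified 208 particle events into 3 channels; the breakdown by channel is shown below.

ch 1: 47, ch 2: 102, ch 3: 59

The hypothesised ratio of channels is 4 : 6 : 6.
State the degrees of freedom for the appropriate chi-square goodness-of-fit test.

There are k = 3 categories and no parameters were estimated from the data, so df = 3 − 1 = 2.

2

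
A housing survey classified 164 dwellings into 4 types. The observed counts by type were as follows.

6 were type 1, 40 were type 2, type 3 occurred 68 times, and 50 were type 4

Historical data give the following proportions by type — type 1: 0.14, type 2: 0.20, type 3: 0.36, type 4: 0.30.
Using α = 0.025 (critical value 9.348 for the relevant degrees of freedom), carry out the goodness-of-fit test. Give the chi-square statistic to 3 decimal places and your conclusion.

Expected counts E_i = n·p_i: 164×0.14 = 22.96, 164×0.20 = 32.8, 164×0.36 = 59.04, 164×0.30 = 49.2.
cat         O        E   (O−E)²/E
type 1      6    22.96    12.5279
type 2     40     32.8     1.5805
type 3     68    59.04     1.3598
type 4     50     49.2     0.0130
Sum = 15.481
df = 3. Since 15.481 > 9.348, we reject H₀.

15.481; reject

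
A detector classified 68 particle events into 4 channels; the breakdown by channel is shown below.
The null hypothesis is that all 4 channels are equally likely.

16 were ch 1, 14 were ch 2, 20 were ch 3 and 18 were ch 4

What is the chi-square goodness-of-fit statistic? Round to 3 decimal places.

1.176

Under H₀ each category has probability 1/4, so each expected count is 68/4 = 17.
cat         O        E   (O−E)²/E
ch 1       16       17     0.0588
ch 2       14       17     0.5294
ch 3       20       17     0.5294
ch 4       18       17     0.0588
Sum = 1.176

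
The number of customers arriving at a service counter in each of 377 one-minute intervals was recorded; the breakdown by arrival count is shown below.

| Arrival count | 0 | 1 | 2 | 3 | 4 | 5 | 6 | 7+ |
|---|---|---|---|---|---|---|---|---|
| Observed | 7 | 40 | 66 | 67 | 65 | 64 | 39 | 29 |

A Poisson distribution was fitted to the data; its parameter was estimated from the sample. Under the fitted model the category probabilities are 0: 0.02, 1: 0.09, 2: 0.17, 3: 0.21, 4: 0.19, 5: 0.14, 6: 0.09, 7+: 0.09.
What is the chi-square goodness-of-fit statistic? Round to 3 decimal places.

7.525

Expected counts E_i = n·p_i: 377×0.02 = 7.54, 377×0.09 = 33.93, 377×0.17 = 64.09, 377×0.21 = 79.17, 377×0.19 = 71.63, 377×0.14 = 52.78, 377×0.09 = 33.93, 377×0.09 = 33.93.
0: (7 − 7.54)²/7.54 = 0.2916/7.54 = 0.0387
1: (40 − 33.93)²/33.93 = 36.8449/33.93 = 1.0859
2: (66 − 64.09)²/64.09 = 3.6481/64.09 = 0.0569
3: (67 − 79.17)²/79.17 = 148.1089/79.17 = 1.8708
4: (65 − 71.63)²/71.63 = 43.9569/71.63 = 0.6137
5: (64 − 52.78)²/52.78 = 125.8884/52.78 = 2.3852
6: (39 − 33.93)²/33.93 = 25.7049/33.93 = 0.7576
7+: (29 − 33.93)²/33.93 = 24.3049/33.93 = 0.7163
Sum = 7.525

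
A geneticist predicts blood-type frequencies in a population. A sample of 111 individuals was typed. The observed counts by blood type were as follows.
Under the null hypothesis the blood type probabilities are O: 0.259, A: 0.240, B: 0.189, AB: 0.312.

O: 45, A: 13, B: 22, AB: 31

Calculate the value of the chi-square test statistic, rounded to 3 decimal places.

Expected counts E_i = n·p_i: 111×0.259 = 28.749, 111×0.240 = 26.64, 111×0.189 = 20.979, 111×0.312 = 34.632.
cat         O        E   (O−E)²/E
O          45   28.749     9.1862
A          13    26.64     6.9838
B          22   20.979     0.0497
AB         31   34.632     0.3809
Sum = 16.601

16.601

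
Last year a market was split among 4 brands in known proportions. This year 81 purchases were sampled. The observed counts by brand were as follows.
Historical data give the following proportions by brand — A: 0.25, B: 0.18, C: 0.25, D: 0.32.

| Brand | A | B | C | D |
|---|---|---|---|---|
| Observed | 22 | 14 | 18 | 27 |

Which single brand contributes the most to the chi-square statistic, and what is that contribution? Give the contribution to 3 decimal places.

C, 0.250

Expected counts E_i = n·p_i: 81×0.25 = 20.25, 81×0.18 = 14.58, 81×0.25 = 20.25, 81×0.32 = 25.92.
A: (22 − 20.25)²/20.25 = 3.0625/20.25 = 0.1512
B: (14 − 14.58)²/14.58 = 0.3364/14.58 = 0.0231
C: (18 − 20.25)²/20.25 = 5.0625/20.25 = 0.2500
D: (27 − 25.92)²/25.92 = 1.1664/25.92 = 0.0450
The largest term is for C: 0.250.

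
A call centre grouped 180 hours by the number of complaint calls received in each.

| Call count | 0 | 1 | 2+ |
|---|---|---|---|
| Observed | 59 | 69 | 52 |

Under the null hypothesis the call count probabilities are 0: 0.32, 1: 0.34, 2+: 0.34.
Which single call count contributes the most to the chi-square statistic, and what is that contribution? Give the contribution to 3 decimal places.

2+, 1.383

Expected counts E_i = n·p_i: 180×0.32 = 57.6, 180×0.34 = 61.2, 180×0.34 = 61.2.
0: (59 − 57.6)²/57.6 = 1.96/57.6 = 0.0340
1: (69 − 61.2)²/61.2 = 60.84/61.2 = 0.9941
2+: (52 − 61.2)²/61.2 = 84.64/61.2 = 1.3830
The largest term is for 2+: 1.383.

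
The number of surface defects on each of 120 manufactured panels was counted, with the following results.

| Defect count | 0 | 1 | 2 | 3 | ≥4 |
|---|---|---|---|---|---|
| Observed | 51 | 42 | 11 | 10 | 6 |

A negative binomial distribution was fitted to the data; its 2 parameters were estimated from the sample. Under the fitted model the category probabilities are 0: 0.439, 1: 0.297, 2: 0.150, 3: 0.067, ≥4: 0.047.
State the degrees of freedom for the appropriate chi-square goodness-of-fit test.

There are k = 5 categories and 2 parameters estimated from the data, so df = 5 − 1 − 2 = 2.

2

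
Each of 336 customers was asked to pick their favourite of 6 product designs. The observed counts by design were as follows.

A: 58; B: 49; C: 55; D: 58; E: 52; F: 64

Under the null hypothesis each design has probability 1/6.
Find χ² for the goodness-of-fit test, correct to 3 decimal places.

Expected count for each of the 6 categories: 336/6 = 56.
χ² = (58−56)²/56 + (49−56)²/56 + (55−56)²/56 + (58−56)²/56 + (52−56)²/56 + (64−56)²/56
   = 0.0714 + 0.8750 + 0.0179 + 0.0714 + 0.2857 + 1.1429
Sum = 2.464

2.464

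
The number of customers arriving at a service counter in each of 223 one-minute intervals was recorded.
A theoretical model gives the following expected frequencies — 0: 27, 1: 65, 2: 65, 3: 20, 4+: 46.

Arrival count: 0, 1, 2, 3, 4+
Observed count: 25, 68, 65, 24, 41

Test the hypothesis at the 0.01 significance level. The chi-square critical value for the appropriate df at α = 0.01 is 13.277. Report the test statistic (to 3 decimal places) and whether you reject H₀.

1.630; do not reject

cat         O        E   (O−E)²/E
0          25       27     0.1481
1          68       65     0.1385
2          65       65     0.0000
3          24       20     0.8000
4+         41       46     0.5435
Sum = 1.630
df = 4. Since 1.630 < 13.277, we do not reject H₀.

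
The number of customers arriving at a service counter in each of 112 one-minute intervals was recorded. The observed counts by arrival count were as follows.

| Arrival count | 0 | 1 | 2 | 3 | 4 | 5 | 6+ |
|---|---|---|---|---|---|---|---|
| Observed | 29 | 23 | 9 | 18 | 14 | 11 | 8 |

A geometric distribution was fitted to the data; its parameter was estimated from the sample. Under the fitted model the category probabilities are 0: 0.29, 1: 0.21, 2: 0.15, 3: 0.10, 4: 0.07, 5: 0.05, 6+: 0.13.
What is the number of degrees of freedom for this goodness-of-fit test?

There are k = 7 categories and 1 parameter estimated from the data, so df = 7 − 1 − 1 = 5.

5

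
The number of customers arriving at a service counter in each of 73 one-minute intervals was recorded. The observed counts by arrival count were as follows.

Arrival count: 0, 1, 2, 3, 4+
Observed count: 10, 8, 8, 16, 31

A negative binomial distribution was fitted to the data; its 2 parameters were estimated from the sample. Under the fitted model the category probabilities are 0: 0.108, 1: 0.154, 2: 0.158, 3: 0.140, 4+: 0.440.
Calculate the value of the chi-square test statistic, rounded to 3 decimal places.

Expected counts E_i = n·p_i: 73×0.108 = 7.884, 73×0.154 = 11.242, 73×0.158 = 11.534, 73×0.140 = 10.22, 73×0.440 = 32.12.
cat         O        E   (O−E)²/E
0          10    7.884     0.5679
1           8   11.242     0.9349
2           8   11.534     1.0828
3          16    10.22     3.2689
4+         31    32.12     0.0391
Sum = 5.894

5.894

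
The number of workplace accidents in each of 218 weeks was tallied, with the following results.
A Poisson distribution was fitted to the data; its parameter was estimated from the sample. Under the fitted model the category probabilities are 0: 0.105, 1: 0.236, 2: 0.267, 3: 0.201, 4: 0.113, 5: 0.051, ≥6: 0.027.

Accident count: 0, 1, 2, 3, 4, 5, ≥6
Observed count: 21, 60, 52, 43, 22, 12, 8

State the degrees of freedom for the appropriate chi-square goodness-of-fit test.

5

There are k = 7 categories and 1 parameter estimated from the data, so df = 7 − 1 − 1 = 5.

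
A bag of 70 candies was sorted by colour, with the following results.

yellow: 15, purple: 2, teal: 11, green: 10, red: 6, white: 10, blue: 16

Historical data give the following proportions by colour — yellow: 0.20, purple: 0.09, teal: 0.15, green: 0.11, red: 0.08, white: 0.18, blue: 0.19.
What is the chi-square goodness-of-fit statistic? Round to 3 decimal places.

4.830

Expected counts E_i = n·p_i: 70×0.20 = 14, 70×0.09 = 6.3, 70×0.15 = 10.5, 70×0.11 = 7.7, 70×0.08 = 5.6, 70×0.18 = 12.6, 70×0.19 = 13.3.
cat         O        E   (O−E)²/E
yellow     15       14     0.0714
purple      2      6.3     2.9349
teal       11     10.5     0.0238
green      10      7.7     0.6870
red         6      5.6     0.0286
white      10     12.6     0.5365
blue       16     13.3     0.5481
Sum = 4.830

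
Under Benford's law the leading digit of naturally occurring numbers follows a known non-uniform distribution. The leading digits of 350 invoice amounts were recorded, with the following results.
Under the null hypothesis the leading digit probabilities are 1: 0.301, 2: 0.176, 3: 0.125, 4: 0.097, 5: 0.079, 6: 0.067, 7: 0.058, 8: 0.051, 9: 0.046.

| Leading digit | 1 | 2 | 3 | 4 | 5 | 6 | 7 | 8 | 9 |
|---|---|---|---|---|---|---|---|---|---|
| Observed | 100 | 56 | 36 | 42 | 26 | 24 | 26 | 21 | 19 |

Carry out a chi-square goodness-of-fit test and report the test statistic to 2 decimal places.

Expected counts E_i = n·p_i: 350×0.301 = 105.35, 350×0.176 = 61.6, 350×0.125 = 43.75, 350×0.097 = 33.95, 350×0.079 = 27.65, 350×0.067 = 23.45, 350×0.058 = 20.3, 350×0.051 = 17.85, 350×0.046 = 16.1.
1: (100 − 105.35)²/105.35 = 28.6225/105.35 = 0.272
2: (56 − 61.6)²/61.6 = 31.36/61.6 = 0.509
3: (36 − 43.75)²/43.75 = 60.0625/43.75 = 1.373
4: (42 − 33.95)²/33.95 = 64.8025/33.95 = 1.909
5: (26 − 27.65)²/27.65 = 2.7225/27.65 = 0.098
6: (24 − 23.45)²/23.45 = 0.3025/23.45 = 0.013
7: (26 − 20.3)²/20.3 = 32.49/20.3 = 1.600
8: (21 − 17.85)²/17.85 = 9.9225/17.85 = 0.556
9: (19 − 16.1)²/16.1 = 8.41/16.1 = 0.522
Sum = 6.85

6.85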